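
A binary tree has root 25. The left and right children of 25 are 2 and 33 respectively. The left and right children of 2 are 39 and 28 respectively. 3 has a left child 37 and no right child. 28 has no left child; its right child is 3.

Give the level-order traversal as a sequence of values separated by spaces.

25 2 33 39 28 3 37

Level-order visits nodes level by level from the root, left to right within each level.
Level 0: 25
Level 1: 2, 33
Level 2: 39, 28
Level 3: 3
Level 4: 37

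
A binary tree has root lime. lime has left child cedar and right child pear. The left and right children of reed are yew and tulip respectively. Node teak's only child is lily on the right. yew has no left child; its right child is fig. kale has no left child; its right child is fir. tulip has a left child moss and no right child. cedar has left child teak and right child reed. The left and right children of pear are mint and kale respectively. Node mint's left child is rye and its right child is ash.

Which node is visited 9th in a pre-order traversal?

Pre-order visits the node, then its left subtree, then its right subtree.
Visit lime.
At lime: go left to cedar.
  Visit cedar.
  At cedar: go left to teak.
    Visit teak.
    At teak: no left child.
    At teak: go right to lily.
      lily is a leaf — visit lily.
  At cedar: go right to reed.
    Visit reed.
    At reed: go left to yew.
      Visit yew.
      At yew: no left child.
      At yew: go right to fig.
        fig is a leaf — visit fig.
    At reed: go right to tulip.
      Visit tulip.
      At tulip: go left to moss.
        moss is a leaf — visit moss.
      At tulip: no right child.
At lime: go right to pear.
  Visit pear.
  At pear: go left to mint.
    Visit mint.
    At mint: go left to rye.
      rye is a leaf — visit rye.
    At mint: go right to ash.
      ash is a leaf — visit ash.
  At pear: go right to kale.
    Visit kale.
    At kale: no left child.
    At kale: go right to fir.
      fir is a leaf — visit fir.
Full pre-order sequence: lime, cedar, teak, lily, reed, yew, fig, tulip, moss, pear, mint, rye, ash, kale, fir.

moss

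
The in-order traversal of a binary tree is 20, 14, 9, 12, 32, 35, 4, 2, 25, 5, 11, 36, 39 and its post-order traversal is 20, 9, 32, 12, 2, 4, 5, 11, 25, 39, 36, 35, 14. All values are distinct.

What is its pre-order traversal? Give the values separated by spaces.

14 20 35 12 9 32 36 25 4 2 11 5 39

The last element of post-order is the root; it splits in-order into left and right subtrees.
Root 14: left subtree has 1 node {20}, right has 11 {9, 12, 32, 35, 4, 2, 25, 5, 11, 36, 39}.
  Root 35: left subtree has 3 nodes {9, 12, 32}, right has 7 {4, 2, 25, 5, 11, 36, 39}.
    Root 12: left subtree has 1 node {9}, right has 1 {32}.
    Root 36: left subtree has 5 nodes {4, 2, 25, 5, 11}, right has 1 {39}.
      Root 25: left subtree has 2 nodes {4, 2}, right has 2 {5, 11}.
        Root 4: left subtree has 0 nodes { }, right has 1 {2}.
        Root 11: left subtree has 1 node {5}, right has 0 { }.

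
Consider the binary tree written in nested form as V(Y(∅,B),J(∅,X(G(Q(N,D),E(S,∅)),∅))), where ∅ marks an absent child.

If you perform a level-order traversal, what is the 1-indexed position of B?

Level-order visits nodes level by level from the root, left to right within each level.
Level 0: V
Level 1: Y, J
Level 2: B, X
Level 3: G
Level 4: Q, E
Level 5: N, D, S
Full level-order sequence: V, Y, J, B, X, G, Q, E, N, D, S.

4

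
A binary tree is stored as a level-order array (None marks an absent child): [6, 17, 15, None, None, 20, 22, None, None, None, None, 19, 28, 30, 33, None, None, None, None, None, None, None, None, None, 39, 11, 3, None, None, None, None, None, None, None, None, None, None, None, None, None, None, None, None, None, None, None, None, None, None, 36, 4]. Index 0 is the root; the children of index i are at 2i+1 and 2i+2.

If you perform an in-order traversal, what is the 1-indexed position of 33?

14

In-order visits the left subtree, then the node, then the right subtree.
At 6: go left to 17.
  17 is a leaf — visit 17.
Visit 6.
At 6: go right to 15.
  At 15: go left to 20.
    At 20: go left to 19.
      At 19: no left child.
      Visit 19.
      At 19: go right to 39.
        At 39: go left to 36.
          36 is a leaf — visit 36.
        Visit 39.
        At 39: go right to 4.
          4 is a leaf — visit 4.
    Visit 20.
    At 20: go right to 28.
      At 28: go left to 11.
        11 is a leaf — visit 11.
      Visit 28.
      At 28: go right to 3.
        3 is a leaf — visit 3.
  Visit 15.
  At 15: go right to 22.
    At 22: go left to 30.
      30 is a leaf — visit 30.
    Visit 22.
    At 22: go right to 33.
      33 is a leaf — visit 33.
Full in-order sequence: 17, 6, 19, 36, 39, 4, 20, 11, 28, 3, 15, 30, 22, 33.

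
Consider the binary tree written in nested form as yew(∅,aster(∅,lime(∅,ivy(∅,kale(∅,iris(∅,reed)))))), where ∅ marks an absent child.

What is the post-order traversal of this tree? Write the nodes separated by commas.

Post-order visits the left subtree, then the right subtree, then the node.
At yew: no left child.
At yew: go right to aster.
  At aster: no left child.
  At aster: go right to lime.
    At lime: no left child.
    At lime: go right to ivy.
      At ivy: no left child.
      At ivy: go right to kale.
        At kale: no left child.
        At kale: go right to iris.
          At iris: no left child.
          At iris: go right to reed.
            reed is a leaf — visit reed.
          Visit iris.
        Visit kale.
      Visit ivy.
    Visit lime.
  Visit aster.
Visit yew.

reed, iris, kale, ivy, lime, aster, yew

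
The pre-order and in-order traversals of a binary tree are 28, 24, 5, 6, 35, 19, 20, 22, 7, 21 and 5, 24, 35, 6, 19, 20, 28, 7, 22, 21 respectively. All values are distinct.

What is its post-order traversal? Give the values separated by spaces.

The first element of pre-order is the root; it splits in-order into left and right subtrees.
Root 28: left subtree has 6 nodes {5, 24, 35, 6, 19, 20}, right has 3 {7, 22, 21}.
  Root 24: left subtree has 1 node {5}, right has 4 {35, 6, 19, 20}.
    Root 6: left subtree has 1 node {35}, right has 2 {19, 20}.
      Root 19: left subtree has 0 nodes { }, right has 1 {20}.
  Root 22: left subtree has 1 node {7}, right has 1 {21}.

5 35 20 19 6 24 7 21 22 28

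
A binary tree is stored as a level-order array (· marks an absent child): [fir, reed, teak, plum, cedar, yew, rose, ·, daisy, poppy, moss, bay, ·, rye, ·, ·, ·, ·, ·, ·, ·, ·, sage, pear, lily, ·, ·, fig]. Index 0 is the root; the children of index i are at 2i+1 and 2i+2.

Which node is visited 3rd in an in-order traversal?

In-order visits the left subtree, then the node, then the right subtree.
At fir: go left to reed.
  At reed: go left to plum.
    At plum: no left child.
    Visit plum.
    At plum: go right to daisy.
      daisy is a leaf — visit daisy.
  Visit reed.
  At reed: go right to cedar.
    At cedar: go left to poppy.
      poppy is a leaf — visit poppy.
    Visit cedar.
    At cedar: go right to moss.
      At moss: no left child.
      Visit moss.
      At moss: go right to sage.
        sage is a leaf — visit sage.
Visit fir.
At fir: go right to teak.
  At teak: go left to yew.
    At yew: go left to bay.
      At bay: go left to pear.
        pear is a leaf — visit pear.
      Visit bay.
      At bay: go right to lily.
        lily is a leaf — visit lily.
    Visit yew.
    At yew: no right child.
  Visit teak.
  At teak: go right to rose.
    At rose: go left to rye.
      At rye: go left to fig.
        fig is a leaf — visit fig.
      Visit rye.
      At rye: no right child.
    Visit rose.
    At rose: no right child.
Full in-order sequence: plum, daisy, reed, poppy, cedar, moss, sage, fir, pear, bay, lily, yew, teak, fig, rye, rose.

reed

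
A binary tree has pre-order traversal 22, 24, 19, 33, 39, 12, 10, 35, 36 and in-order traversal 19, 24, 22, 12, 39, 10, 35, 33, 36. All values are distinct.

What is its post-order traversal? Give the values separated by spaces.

19 24 12 35 10 39 36 33 22

The first element of pre-order is the root; it splits in-order into left and right subtrees.
Root 22: left subtree has 2 nodes {19, 24}, right has 6 {12, 39, 10, 35, 33, 36}.
  Root 24: left subtree has 1 node {19}, right has 0 { }.
  Root 33: left subtree has 4 nodes {12, 39, 10, 35}, right has 1 {36}.
    Root 39: left subtree has 1 node {12}, right has 2 {10, 35}.
      Root 10: left subtree has 0 nodes { }, right has 1 {35}.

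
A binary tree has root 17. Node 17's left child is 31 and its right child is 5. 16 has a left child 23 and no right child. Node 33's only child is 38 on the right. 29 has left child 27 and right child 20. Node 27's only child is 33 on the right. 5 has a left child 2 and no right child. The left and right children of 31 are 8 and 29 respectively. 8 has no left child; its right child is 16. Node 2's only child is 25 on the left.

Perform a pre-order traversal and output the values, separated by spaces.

17 31 8 16 23 29 27 33 38 20 5 2 25

Pre-order visits the node, then its left subtree, then its right subtree.
Visit 17.
At 17: go left to 31.
  Visit 31.
  At 31: go left to 8.
    Visit 8.
    At 8: no left child.
    At 8: go right to 16.
      Visit 16.
      At 16: go left to 23.
        23 is a leaf — visit 23.
      At 16: no right child.
  At 31: go right to 29.
    Visit 29.
    At 29: go left to 27.
      Visit 27.
      At 27: no left child.
      At 27: go right to 33.
        Visit 33.
        At 33: no left child.
        At 33: go right to 38.
          38 is a leaf — visit 38.
    At 29: go right to 20.
      20 is a leaf — visit 20.
At 17: go right to 5.
  Visit 5.
  At 5: go left to 2.
    Visit 2.
    At 2: go left to 25.
      25 is a leaf — visit 25.
    At 2: no right child.
  At 5: no right child.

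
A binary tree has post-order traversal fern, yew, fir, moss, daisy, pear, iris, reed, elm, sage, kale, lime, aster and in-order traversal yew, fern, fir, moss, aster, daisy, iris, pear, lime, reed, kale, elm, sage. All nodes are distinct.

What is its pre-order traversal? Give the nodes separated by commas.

aster, moss, fir, yew, fern, lime, iris, daisy, pear, kale, reed, sage, elm

The last element of post-order is the root; it splits in-order into left and right subtrees.
Root aster: left subtree has 4 nodes {yew, fern, fir, moss}, right has 8 {daisy, iris, pear, lime, reed, kale, elm, sage}.
  Root moss: left subtree has 3 nodes {yew, fern, fir}, right has 0 { }.
    Root fir: left subtree has 2 nodes {yew, fern}, right has 0 { }.
      Root yew: left subtree has 0 nodes { }, right has 1 {fern}.
  Root lime: left subtree has 3 nodes {daisy, iris, pear}, right has 4 {reed, kale, elm, sage}.
    Root iris: left subtree has 1 node {daisy}, right has 1 {pear}.
    Root kale: left subtree has 1 node {reed}, right has 2 {elm, sage}.
      Root sage: left subtree has 1 node {elm}, right has 0 { }.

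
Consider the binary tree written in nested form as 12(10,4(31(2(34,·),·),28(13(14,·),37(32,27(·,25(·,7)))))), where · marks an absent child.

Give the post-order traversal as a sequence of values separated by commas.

10, 34, 2, 31, 14, 13, 32, 7, 25, 27, 37, 28, 4, 12

Post-order visits the left subtree, then the right subtree, then the node.
At 12: go left to 10.
  10 is a leaf — visit 10.
At 12: go right to 4.
  At 4: go left to 31.
    At 31: go left to 2.
      At 2: go left to 34.
        34 is a leaf — visit 34.
      At 2: no right child.
      Visit 2.
    At 31: no right child.
    Visit 31.
  At 4: go right to 28.
    At 28: go left to 13.
      At 13: go left to 14.
        14 is a leaf — visit 14.
      At 13: no right child.
      Visit 13.
    At 28: go right to 37.
      At 37: go left to 32.
        32 is a leaf — visit 32.
      At 37: go right to 27.
        At 27: no left child.
        At 27: go right to 25.
          At 25: no left child.
          At 25: go right to 7.
            7 is a leaf — visit 7.
          Visit 25.
        Visit 27.
      Visit 37.
    Visit 28.
  Visit 4.
Visit 12.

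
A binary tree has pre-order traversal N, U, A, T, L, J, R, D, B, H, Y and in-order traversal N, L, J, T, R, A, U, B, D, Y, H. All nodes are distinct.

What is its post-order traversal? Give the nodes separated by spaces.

J L R T A B Y H D U N

The first element of pre-order is the root; it splits in-order into left and right subtrees.
Root N: left subtree has 0 nodes { }, right has 10 {L, J, T, R, A, U, B, D, Y, H}.
  Root U: left subtree has 5 nodes {L, J, T, R, A}, right has 4 {B, D, Y, H}.
    Root A: left subtree has 4 nodes {L, J, T, R}, right has 0 { }.
      Root T: left subtree has 2 nodes {L, J}, right has 1 {R}.
        Root L: left subtree has 0 nodes { }, right has 1 {J}.
    Root D: left subtree has 1 node {B}, right has 2 {Y, H}.
      Root H: left subtree has 1 node {Y}, right has 0 { }.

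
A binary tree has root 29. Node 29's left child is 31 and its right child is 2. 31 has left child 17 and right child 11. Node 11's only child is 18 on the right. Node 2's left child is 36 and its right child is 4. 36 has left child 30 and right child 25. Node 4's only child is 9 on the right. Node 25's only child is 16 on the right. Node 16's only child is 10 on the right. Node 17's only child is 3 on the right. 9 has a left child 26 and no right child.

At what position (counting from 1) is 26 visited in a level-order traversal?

14

Level-order visits nodes level by level from the root, left to right within each level.
Level 0: 29
Level 1: 31, 2
Level 2: 17, 11, 36, 4
Level 3: 3, 18, 30, 25, 9
Level 4: 16, 26
Level 5: 10
Full level-order sequence: 29, 31, 2, 17, 11, 36, 4, 3, 18, 30, 25, 9, 16, 26, 10.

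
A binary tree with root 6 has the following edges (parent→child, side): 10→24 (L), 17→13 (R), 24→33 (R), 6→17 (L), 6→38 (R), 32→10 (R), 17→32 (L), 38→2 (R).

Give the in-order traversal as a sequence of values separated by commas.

In-order visits the left subtree, then the node, then the right subtree.
At 6: go left to 17.
  At 17: go left to 32.
    At 32: no left child.
    Visit 32.
    At 32: go right to 10.
      At 10: go left to 24.
        At 24: no left child.
        Visit 24.
        At 24: go right to 33.
          33 is a leaf — visit 33.
      Visit 10.
      At 10: no right child.
  Visit 17.
  At 17: go right to 13.
    13 is a leaf — visit 13.
Visit 6.
At 6: go right to 38.
  At 38: no left child.
  Visit 38.
  At 38: go right to 2.
    2 is a leaf — visit 2.

32, 24, 33, 10, 17, 13, 6, 38, 2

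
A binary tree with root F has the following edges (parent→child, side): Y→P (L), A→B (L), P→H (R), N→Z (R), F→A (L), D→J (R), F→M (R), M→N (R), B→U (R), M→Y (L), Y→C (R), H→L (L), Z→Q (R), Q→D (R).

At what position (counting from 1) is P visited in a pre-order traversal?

Pre-order visits the node, then its left subtree, then its right subtree.
Visit F.
At F: go left to A.
  Visit A.
  At A: go left to B.
    Visit B.
    At B: no left child.
    At B: go right to U.
      U is a leaf — visit U.
  At A: no right child.
At F: go right to M.
  Visit M.
  At M: go left to Y.
    Visit Y.
    At Y: go left to P.
      Visit P.
      At P: no left child.
      At P: go right to H.
        Visit H.
        At H: go left to L.
          L is a leaf — visit L.
        At H: no right child.
    At Y: go right to C.
      C is a leaf — visit C.
  At M: go right to N.
    Visit N.
    At N: no left child.
    At N: go right to Z.
      Visit Z.
      At Z: no left child.
      At Z: go right to Q.
        Visit Q.
        At Q: no left child.
        At Q: go right to D.
          Visit D.
          At D: no left child.
          At D: go right to J.
            J is a leaf — visit J.
Full pre-order sequence: F, A, B, U, M, Y, P, H, L, C, N, Z, Q, D, J.

7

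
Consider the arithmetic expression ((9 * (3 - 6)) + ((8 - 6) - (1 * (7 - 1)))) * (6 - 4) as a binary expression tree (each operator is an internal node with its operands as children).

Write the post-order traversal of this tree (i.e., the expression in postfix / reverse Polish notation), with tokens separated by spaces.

9 3 6 - * 8 6 - 1 7 1 - * - + 6 4 - *

Post-order on an expression tree gives postfix notation: for each operator, emit left operand, right operand, then the operator.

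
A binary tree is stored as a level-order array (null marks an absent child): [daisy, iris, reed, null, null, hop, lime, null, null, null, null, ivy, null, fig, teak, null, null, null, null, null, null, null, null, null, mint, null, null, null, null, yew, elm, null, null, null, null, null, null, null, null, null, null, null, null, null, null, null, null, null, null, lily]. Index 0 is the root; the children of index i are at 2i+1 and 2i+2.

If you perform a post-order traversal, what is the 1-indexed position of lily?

2

Post-order visits the left subtree, then the right subtree, then the node.
At daisy: go left to iris.
  iris is a leaf — visit iris.
At daisy: go right to reed.
  At reed: go left to hop.
    At hop: go left to ivy.
      At ivy: no left child.
      At ivy: go right to mint.
        At mint: go left to lily.
          lily is a leaf — visit lily.
        At mint: no right child.
        Visit mint.
      Visit ivy.
    At hop: no right child.
    Visit hop.
  At reed: go right to lime.
    At lime: go left to fig.
      fig is a leaf — visit fig.
    At lime: go right to teak.
      At teak: go left to yew.
        yew is a leaf — visit yew.
      At teak: go right to elm.
        elm is a leaf — visit elm.
      Visit teak.
    Visit lime.
  Visit reed.
Visit daisy.
Full post-order sequence: iris, lily, mint, ivy, hop, fig, yew, elm, teak, lime, reed, daisy.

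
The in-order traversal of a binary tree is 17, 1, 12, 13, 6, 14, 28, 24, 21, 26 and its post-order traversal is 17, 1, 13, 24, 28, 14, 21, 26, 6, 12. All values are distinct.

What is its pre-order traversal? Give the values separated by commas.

12, 1, 17, 6, 13, 26, 21, 14, 28, 24

The last element of post-order is the root; it splits in-order into left and right subtrees.
Root 12: left subtree has 2 nodes {17, 1}, right has 7 {13, 6, 14, 28, 24, 21, 26}.
  Root 1: left subtree has 1 node {17}, right has 0 { }.
  Root 6: left subtree has 1 node {13}, right has 5 {14, 28, 24, 21, 26}.
    Root 26: left subtree has 4 nodes {14, 28, 24, 21}, right has 0 { }.
      Root 21: left subtree has 3 nodes {14, 28, 24}, right has 0 { }.
        Root 14: left subtree has 0 nodes { }, right has 2 {28, 24}.
          Root 28: left subtree has 0 nodes { }, right has 1 {24}.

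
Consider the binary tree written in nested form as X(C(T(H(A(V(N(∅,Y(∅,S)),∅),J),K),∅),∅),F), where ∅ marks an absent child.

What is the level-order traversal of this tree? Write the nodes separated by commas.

X, C, F, T, H, A, K, V, J, N, Y, S

Level-order visits nodes level by level from the root, left to right within each level.
Level 0: X
Level 1: C, F
Level 2: T
Level 3: H
Level 4: A, K
Level 5: V, J
Level 6: N
Level 7: Y
Level 8: S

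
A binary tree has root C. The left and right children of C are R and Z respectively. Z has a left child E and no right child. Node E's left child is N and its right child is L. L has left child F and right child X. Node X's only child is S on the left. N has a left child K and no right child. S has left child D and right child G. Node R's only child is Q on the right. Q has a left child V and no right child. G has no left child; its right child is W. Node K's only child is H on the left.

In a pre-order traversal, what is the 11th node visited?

Pre-order visits the node, then its left subtree, then its right subtree.
Visit C.
At C: go left to R.
  Visit R.
  At R: no left child.
  At R: go right to Q.
    Visit Q.
    At Q: go left to V.
      V is a leaf — visit V.
    At Q: no right child.
At C: go right to Z.
  Visit Z.
  At Z: go left to E.
    Visit E.
    At E: go left to N.
      Visit N.
      At N: go left to K.
        Visit K.
        At K: go left to H.
          H is a leaf — visit H.
        At K: no right child.
      At N: no right child.
    At E: go right to L.
      Visit L.
      At L: go left to F.
        F is a leaf — visit F.
      At L: go right to X.
        Visit X.
        At X: go left to S.
          Visit S.
          At S: go left to D.
            D is a leaf — visit D.
          At S: go right to G.
            Visit G.
            At G: no left child.
            At G: go right to W.
              W is a leaf — visit W.
        At X: no right child.
  At Z: no right child.
Full pre-order sequence: C, R, Q, V, Z, E, N, K, H, L, F, X, S, D, G, W.

F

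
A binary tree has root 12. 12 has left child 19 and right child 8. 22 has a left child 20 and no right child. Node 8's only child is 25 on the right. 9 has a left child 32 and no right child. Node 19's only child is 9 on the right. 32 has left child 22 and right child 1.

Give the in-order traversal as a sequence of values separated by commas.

In-order visits the left subtree, then the node, then the right subtree.
At 12: go left to 19.
  At 19: no left child.
  Visit 19.
  At 19: go right to 9.
    At 9: go left to 32.
      At 32: go left to 22.
        At 22: go left to 20.
          20 is a leaf — visit 20.
        Visit 22.
        At 22: no right child.
      Visit 32.
      At 32: go right to 1.
        1 is a leaf — visit 1.
    Visit 9.
    At 9: no right child.
Visit 12.
At 12: go right to 8.
  At 8: no left child.
  Visit 8.
  At 8: go right to 25.
    25 is a leaf — visit 25.

19, 20, 22, 32, 1, 9, 12, 8, 25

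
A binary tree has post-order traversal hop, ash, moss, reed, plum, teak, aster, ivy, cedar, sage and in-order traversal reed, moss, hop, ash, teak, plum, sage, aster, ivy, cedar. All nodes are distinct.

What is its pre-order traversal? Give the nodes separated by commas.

The last element of post-order is the root; it splits in-order into left and right subtrees.
Root sage: left subtree has 6 nodes {reed, moss, hop, ash, teak, plum}, right has 3 {aster, ivy, cedar}.
  Root teak: left subtree has 4 nodes {reed, moss, hop, ash}, right has 1 {plum}.
    Root reed: left subtree has 0 nodes { }, right has 3 {moss, hop, ash}.
      Root moss: left subtree has 0 nodes { }, right has 2 {hop, ash}.
        Root ash: left subtree has 1 node {hop}, right has 0 { }.
  Root cedar: left subtree has 2 nodes {aster, ivy}, right has 0 { }.
    Root ivy: left subtree has 1 node {aster}, right has 0 { }.

sage, teak, reed, moss, ash, hop, plum, cedar, ivy, aster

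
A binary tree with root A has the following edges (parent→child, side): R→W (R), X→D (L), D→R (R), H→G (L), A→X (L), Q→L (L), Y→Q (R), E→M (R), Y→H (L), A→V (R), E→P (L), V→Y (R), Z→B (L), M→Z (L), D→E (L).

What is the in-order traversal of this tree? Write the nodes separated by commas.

In-order visits the left subtree, then the node, then the right subtree.
At A: go left to X.
  At X: go left to D.
    At D: go left to E.
      At E: go left to P.
        P is a leaf — visit P.
      Visit E.
      At E: go right to M.
        At M: go left to Z.
          At Z: go left to B.
            B is a leaf — visit B.
          Visit Z.
          At Z: no right child.
        Visit M.
        At M: no right child.
    Visit D.
    At D: go right to R.
      At R: no left child.
      Visit R.
      At R: go right to W.
        W is a leaf — visit W.
  Visit X.
  At X: no right child.
Visit A.
At A: go right to V.
  At V: no left child.
  Visit V.
  At V: go right to Y.
    At Y: go left to H.
      At H: go left to G.
        G is a leaf — visit G.
      Visit H.
      At H: no right child.
    Visit Y.
    At Y: go right to Q.
      At Q: go left to L.
        L is a leaf — visit L.
      Visit Q.
      At Q: no right child.

P, E, B, Z, M, D, R, W, X, A, V, G, H, Y, L, Q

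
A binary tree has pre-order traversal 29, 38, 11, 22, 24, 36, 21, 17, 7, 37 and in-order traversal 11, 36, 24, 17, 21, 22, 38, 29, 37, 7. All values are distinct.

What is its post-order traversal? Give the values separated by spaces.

36 17 21 24 22 11 38 37 7 29

The first element of pre-order is the root; it splits in-order into left and right subtrees.
Root 29: left subtree has 7 nodes {11, 36, 24, 17, 21, 22, 38}, right has 2 {37, 7}.
  Root 38: left subtree has 6 nodes {11, 36, 24, 17, 21, 22}, right has 0 { }.
    Root 11: left subtree has 0 nodes { }, right has 5 {36, 24, 17, 21, 22}.
      Root 22: left subtree has 4 nodes {36, 24, 17, 21}, right has 0 { }.
        Root 24: left subtree has 1 node {36}, right has 2 {17, 21}.
          Root 21: left subtree has 1 node {17}, right has 0 { }.
  Root 7: left subtree has 1 node {37}, right has 0 { }.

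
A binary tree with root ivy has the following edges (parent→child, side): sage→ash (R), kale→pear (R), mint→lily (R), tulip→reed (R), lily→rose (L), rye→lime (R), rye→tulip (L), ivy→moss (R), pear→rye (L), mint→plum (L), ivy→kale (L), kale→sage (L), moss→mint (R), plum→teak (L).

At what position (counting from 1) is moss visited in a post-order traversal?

Post-order visits the left subtree, then the right subtree, then the node.
At ivy: go left to kale.
  At kale: go left to sage.
    At sage: no left child.
    At sage: go right to ash.
      ash is a leaf — visit ash.
    Visit sage.
  At kale: go right to pear.
    At pear: go left to rye.
      At rye: go left to tulip.
        At tulip: no left child.
        At tulip: go right to reed.
          reed is a leaf — visit reed.
        Visit tulip.
      At rye: go right to lime.
        lime is a leaf — visit lime.
      Visit rye.
    At pear: no right child.
    Visit pear.
  Visit kale.
At ivy: go right to moss.
  At moss: no left child.
  At moss: go right to mint.
    At mint: go left to plum.
      At plum: go left to teak.
        teak is a leaf — visit teak.
      At plum: no right child.
      Visit plum.
    At mint: go right to lily.
      At lily: go left to rose.
        rose is a leaf — visit rose.
      At lily: no right child.
      Visit lily.
    Visit mint.
  Visit moss.
Visit ivy.
Full post-order sequence: ash, sage, reed, tulip, lime, rye, pear, kale, teak, plum, rose, lily, mint, moss, ivy.

14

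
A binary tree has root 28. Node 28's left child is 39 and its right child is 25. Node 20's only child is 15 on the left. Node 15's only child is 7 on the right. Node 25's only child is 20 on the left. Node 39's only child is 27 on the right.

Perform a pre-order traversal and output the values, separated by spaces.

Pre-order visits the node, then its left subtree, then its right subtree.
Visit 28.
At 28: go left to 39.
  Visit 39.
  At 39: no left child.
  At 39: go right to 27.
    27 is a leaf — visit 27.
At 28: go right to 25.
  Visit 25.
  At 25: go left to 20.
    Visit 20.
    At 20: go left to 15.
      Visit 15.
      At 15: no left child.
      At 15: go right to 7.
        7 is a leaf — visit 7.
    At 20: no right child.
  At 25: no right child.

28 39 27 25 20 15 7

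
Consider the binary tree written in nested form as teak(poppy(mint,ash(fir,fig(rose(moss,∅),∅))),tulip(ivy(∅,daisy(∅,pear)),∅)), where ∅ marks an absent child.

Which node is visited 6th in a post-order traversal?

ash

Post-order visits the left subtree, then the right subtree, then the node.
At teak: go left to poppy.
  At poppy: go left to mint.
    mint is a leaf — visit mint.
  At poppy: go right to ash.
    At ash: go left to fir.
      fir is a leaf — visit fir.
    At ash: go right to fig.
      At fig: go left to rose.
        At rose: go left to moss.
          moss is a leaf — visit moss.
        At rose: no right child.
        Visit rose.
      At fig: no right child.
      Visit fig.
    Visit ash.
  Visit poppy.
At teak: go right to tulip.
  At tulip: go left to ivy.
    At ivy: no left child.
    At ivy: go right to daisy.
      At daisy: no left child.
      At daisy: go right to pear.
        pear is a leaf — visit pear.
      Visit daisy.
    Visit ivy.
  At tulip: no right child.
  Visit tulip.
Visit teak.
Full post-order sequence: mint, fir, moss, rose, fig, ash, poppy, pear, daisy, ivy, tulip, teak.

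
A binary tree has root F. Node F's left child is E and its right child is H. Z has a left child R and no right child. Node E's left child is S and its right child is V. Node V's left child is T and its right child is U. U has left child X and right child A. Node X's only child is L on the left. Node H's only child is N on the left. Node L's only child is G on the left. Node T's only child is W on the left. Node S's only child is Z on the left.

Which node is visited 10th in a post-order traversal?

Post-order visits the left subtree, then the right subtree, then the node.
At F: go left to E.
  At E: go left to S.
    At S: go left to Z.
      At Z: go left to R.
        R is a leaf — visit R.
      At Z: no right child.
      Visit Z.
    At S: no right child.
    Visit S.
  At E: go right to V.
    At V: go left to T.
      At T: go left to W.
        W is a leaf — visit W.
      At T: no right child.
      Visit T.
    At V: go right to U.
      At U: go left to X.
        At X: go left to L.
          At L: go left to G.
            G is a leaf — visit G.
          At L: no right child.
          Visit L.
        At X: no right child.
        Visit X.
      At U: go right to A.
        A is a leaf — visit A.
      Visit U.
    Visit V.
  Visit E.
At F: go right to H.
  At H: go left to N.
    N is a leaf — visit N.
  At H: no right child.
  Visit H.
Visit F.
Full post-order sequence: R, Z, S, W, T, G, L, X, A, U, V, E, N, H, F.

U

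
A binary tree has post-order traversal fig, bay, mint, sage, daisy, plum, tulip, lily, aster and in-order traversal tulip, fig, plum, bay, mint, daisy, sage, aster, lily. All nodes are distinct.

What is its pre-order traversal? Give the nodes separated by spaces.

The last element of post-order is the root; it splits in-order into left and right subtrees.
Root aster: left subtree has 7 nodes {tulip, fig, plum, bay, mint, daisy, sage}, right has 1 {lily}.
  Root tulip: left subtree has 0 nodes { }, right has 6 {fig, plum, bay, mint, daisy, sage}.
    Root plum: left subtree has 1 node {fig}, right has 4 {bay, mint, daisy, sage}.
      Root daisy: left subtree has 2 nodes {bay, mint}, right has 1 {sage}.
        Root mint: left subtree has 1 node {bay}, right has 0 { }.

aster tulip plum fig daisy mint bay sage lily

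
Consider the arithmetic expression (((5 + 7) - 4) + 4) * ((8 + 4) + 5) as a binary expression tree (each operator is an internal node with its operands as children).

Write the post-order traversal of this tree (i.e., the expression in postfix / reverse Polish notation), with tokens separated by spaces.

Post-order on an expression tree gives postfix notation: for each operator, emit left operand, right operand, then the operator.

5 7 + 4 - 4 + 8 4 + 5 + *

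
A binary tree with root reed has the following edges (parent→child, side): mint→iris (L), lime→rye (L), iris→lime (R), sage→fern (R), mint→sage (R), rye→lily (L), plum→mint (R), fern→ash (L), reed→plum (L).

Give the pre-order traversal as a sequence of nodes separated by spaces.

reed plum mint iris lime rye lily sage fern ash

Pre-order visits the node, then its left subtree, then its right subtree.
Visit reed.
At reed: go left to plum.
  Visit plum.
  At plum: no left child.
  At plum: go right to mint.
    Visit mint.
    At mint: go left to iris.
      Visit iris.
      At iris: no left child.
      At iris: go right to lime.
        Visit lime.
        At lime: go left to rye.
          Visit rye.
          At rye: go left to lily.
            lily is a leaf — visit lily.
          At rye: no right child.
        At lime: no right child.
    At mint: go right to sage.
      Visit sage.
      At sage: no left child.
      At sage: go right to fern.
        Visit fern.
        At fern: go left to ash.
          ash is a leaf — visit ash.
        At fern: no right child.
At reed: no right child.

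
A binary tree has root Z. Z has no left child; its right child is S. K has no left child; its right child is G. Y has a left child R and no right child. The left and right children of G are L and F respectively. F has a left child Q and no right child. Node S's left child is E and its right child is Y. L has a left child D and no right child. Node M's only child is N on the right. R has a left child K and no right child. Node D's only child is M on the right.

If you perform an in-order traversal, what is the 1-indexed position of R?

In-order visits the left subtree, then the node, then the right subtree.
At Z: no left child.
Visit Z.
At Z: go right to S.
  At S: go left to E.
    E is a leaf — visit E.
  Visit S.
  At S: go right to Y.
    At Y: go left to R.
      At R: go left to K.
        At K: no left child.
        Visit K.
        At K: go right to G.
          At G: go left to L.
            At L: go left to D.
              At D: no left child.
              Visit D.
              At D: go right to M.
                At M: no left child.
                Visit M.
                At M: go right to N.
                  N is a leaf — visit N.
            Visit L.
            At L: no right child.
          Visit G.
          At G: go right to F.
            At F: go left to Q.
              Q is a leaf — visit Q.
            Visit F.
            At F: no right child.
      Visit R.
      At R: no right child.
    Visit Y.
    At Y: no right child.
Full in-order sequence: Z, E, S, K, D, M, N, L, G, Q, F, R, Y.

12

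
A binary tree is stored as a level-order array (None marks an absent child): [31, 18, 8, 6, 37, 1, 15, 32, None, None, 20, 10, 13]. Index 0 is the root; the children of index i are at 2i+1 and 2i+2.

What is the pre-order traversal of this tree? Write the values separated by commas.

31, 18, 6, 32, 37, 20, 8, 1, 10, 13, 15

Pre-order visits the node, then its left subtree, then its right subtree.
Visit 31.
At 31: go left to 18.
  Visit 18.
  At 18: go left to 6.
    Visit 6.
    At 6: go left to 32.
      32 is a leaf — visit 32.
    At 6: no right child.
  At 18: go right to 37.
    Visit 37.
    At 37: no left child.
    At 37: go right to 20.
      20 is a leaf — visit 20.
At 31: go right to 8.
  Visit 8.
  At 8: go left to 1.
    Visit 1.
    At 1: go left to 10.
      10 is a leaf — visit 10.
    At 1: go right to 13.
      13 is a leaf — visit 13.
  At 8: go right to 15.
    15 is a leaf — visit 15.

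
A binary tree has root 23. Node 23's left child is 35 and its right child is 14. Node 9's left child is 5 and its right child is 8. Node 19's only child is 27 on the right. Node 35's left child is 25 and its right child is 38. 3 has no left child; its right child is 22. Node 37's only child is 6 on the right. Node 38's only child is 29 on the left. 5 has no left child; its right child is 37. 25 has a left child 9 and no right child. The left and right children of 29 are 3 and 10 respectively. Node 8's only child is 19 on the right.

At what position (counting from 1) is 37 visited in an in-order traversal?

In-order visits the left subtree, then the node, then the right subtree.
At 23: go left to 35.
  At 35: go left to 25.
    At 25: go left to 9.
      At 9: go left to 5.
        At 5: no left child.
        Visit 5.
        At 5: go right to 37.
          At 37: no left child.
          Visit 37.
          At 37: go right to 6.
            6 is a leaf — visit 6.
      Visit 9.
      At 9: go right to 8.
        At 8: no left child.
        Visit 8.
        At 8: go right to 19.
          At 19: no left child.
          Visit 19.
          At 19: go right to 27.
            27 is a leaf — visit 27.
    Visit 25.
    At 25: no right child.
  Visit 35.
  At 35: go right to 38.
    At 38: go left to 29.
      At 29: go left to 3.
        At 3: no left child.
        Visit 3.
        At 3: go right to 22.
          22 is a leaf — visit 22.
      Visit 29.
      At 29: go right to 10.
        10 is a leaf — visit 10.
    Visit 38.
    At 38: no right child.
Visit 23.
At 23: go right to 14.
  14 is a leaf — visit 14.
Full in-order sequence: 5, 37, 6, 9, 8, 19, 27, 25, 35, 3, 22, 29, 10, 38, 23, 14.

2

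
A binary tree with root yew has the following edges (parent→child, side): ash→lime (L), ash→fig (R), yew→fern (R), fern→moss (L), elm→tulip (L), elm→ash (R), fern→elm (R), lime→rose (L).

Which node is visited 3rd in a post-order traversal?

Post-order visits the left subtree, then the right subtree, then the node.
At yew: no left child.
At yew: go right to fern.
  At fern: go left to moss.
    moss is a leaf — visit moss.
  At fern: go right to elm.
    At elm: go left to tulip.
      tulip is a leaf — visit tulip.
    At elm: go right to ash.
      At ash: go left to lime.
        At lime: go left to rose.
          rose is a leaf — visit rose.
        At lime: no right child.
        Visit lime.
      At ash: go right to fig.
        fig is a leaf — visit fig.
      Visit ash.
    Visit elm.
  Visit fern.
Visit yew.
Full post-order sequence: moss, tulip, rose, lime, fig, ash, elm, fern, yew.

rose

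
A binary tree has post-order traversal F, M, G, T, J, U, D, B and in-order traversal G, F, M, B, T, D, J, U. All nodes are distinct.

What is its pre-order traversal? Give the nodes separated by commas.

B, G, M, F, D, T, U, J

The last element of post-order is the root; it splits in-order into left and right subtrees.
Root B: left subtree has 3 nodes {G, F, M}, right has 4 {T, D, J, U}.
  Root G: left subtree has 0 nodes { }, right has 2 {F, M}.
    Root M: left subtree has 1 node {F}, right has 0 { }.
  Root D: left subtree has 1 node {T}, right has 2 {J, U}.
    Root U: left subtree has 1 node {J}, right has 0 { }.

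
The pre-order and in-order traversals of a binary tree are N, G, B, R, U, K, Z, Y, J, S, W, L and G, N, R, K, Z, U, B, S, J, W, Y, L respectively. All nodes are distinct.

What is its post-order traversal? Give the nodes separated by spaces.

The first element of pre-order is the root; it splits in-order into left and right subtrees.
Root N: left subtree has 1 node {G}, right has 10 {R, K, Z, U, B, S, J, W, Y, L}.
  Root B: left subtree has 4 nodes {R, K, Z, U}, right has 5 {S, J, W, Y, L}.
    Root R: left subtree has 0 nodes { }, right has 3 {K, Z, U}.
      Root U: left subtree has 2 nodes {K, Z}, right has 0 { }.
        Root K: left subtree has 0 nodes { }, right has 1 {Z}.
    Root Y: left subtree has 3 nodes {S, J, W}, right has 1 {L}.
      Root J: left subtree has 1 node {S}, right has 1 {W}.

G Z K U R S W J L Y B N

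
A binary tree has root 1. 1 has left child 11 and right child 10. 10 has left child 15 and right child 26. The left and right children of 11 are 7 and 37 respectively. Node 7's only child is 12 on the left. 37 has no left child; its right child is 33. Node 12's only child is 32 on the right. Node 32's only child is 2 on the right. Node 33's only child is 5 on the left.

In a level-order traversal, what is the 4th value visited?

Level-order visits nodes level by level from the root, left to right within each level.
Level 0: 1
Level 1: 11, 10
Level 2: 7, 37, 15, 26
Level 3: 12, 33
Level 4: 32, 5
Level 5: 2
Full level-order sequence: 1, 11, 10, 7, 37, 15, 26, 12, 33, 32, 5, 2.

7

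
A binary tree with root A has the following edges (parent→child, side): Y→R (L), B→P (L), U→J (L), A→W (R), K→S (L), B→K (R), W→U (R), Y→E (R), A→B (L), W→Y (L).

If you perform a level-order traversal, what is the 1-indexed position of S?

Level-order visits nodes level by level from the root, left to right within each level.
Level 0: A
Level 1: B, W
Level 2: P, K, Y, U
Level 3: S, R, E, J
Full level-order sequence: A, B, W, P, K, Y, U, S, R, E, J.

8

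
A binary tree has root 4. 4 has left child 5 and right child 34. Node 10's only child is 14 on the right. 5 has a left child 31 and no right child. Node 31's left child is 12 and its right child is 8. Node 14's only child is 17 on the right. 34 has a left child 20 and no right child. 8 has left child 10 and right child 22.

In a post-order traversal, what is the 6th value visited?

8

Post-order visits the left subtree, then the right subtree, then the node.
At 4: go left to 5.
  At 5: go left to 31.
    At 31: go left to 12.
      12 is a leaf — visit 12.
    At 31: go right to 8.
      At 8: go left to 10.
        At 10: no left child.
        At 10: go right to 14.
          At 14: no left child.
          At 14: go right to 17.
            17 is a leaf — visit 17.
          Visit 14.
        Visit 10.
      At 8: go right to 22.
        22 is a leaf — visit 22.
      Visit 8.
    Visit 31.
  At 5: no right child.
  Visit 5.
At 4: go right to 34.
  At 34: go left to 20.
    20 is a leaf — visit 20.
  At 34: no right child.
  Visit 34.
Visit 4.
Full post-order sequence: 12, 17, 14, 10, 22, 8, 31, 5, 20, 34, 4.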